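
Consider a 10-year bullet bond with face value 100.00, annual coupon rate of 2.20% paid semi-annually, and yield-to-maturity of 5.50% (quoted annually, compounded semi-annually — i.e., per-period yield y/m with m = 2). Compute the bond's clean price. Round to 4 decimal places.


Answer: Price = 74.8750

Derivation:
Coupon per period c = face * coupon_rate / m = 1.100000
Periods per year m = 2; per-period yield y/m = 0.027500
Number of cashflows N = 20
Cashflows (t years, CF_t, discount factor 1/(1+y/m)^(m*t), PV):
  t = 0.5000: CF_t = 1.100000, DF = 0.973236, PV = 1.070560
  t = 1.0000: CF_t = 1.100000, DF = 0.947188, PV = 1.041907
  t = 1.5000: CF_t = 1.100000, DF = 0.921838, PV = 1.014022
  t = 2.0000: CF_t = 1.100000, DF = 0.897166, PV = 0.986882
  t = 2.5000: CF_t = 1.100000, DF = 0.873154, PV = 0.960469
  t = 3.0000: CF_t = 1.100000, DF = 0.849785, PV = 0.934763
  t = 3.5000: CF_t = 1.100000, DF = 0.827041, PV = 0.909745
  t = 4.0000: CF_t = 1.100000, DF = 0.804906, PV = 0.885397
  t = 4.5000: CF_t = 1.100000, DF = 0.783364, PV = 0.861700
  t = 5.0000: CF_t = 1.100000, DF = 0.762398, PV = 0.838638
  t = 5.5000: CF_t = 1.100000, DF = 0.741993, PV = 0.816192
  t = 6.0000: CF_t = 1.100000, DF = 0.722134, PV = 0.794348
  t = 6.5000: CF_t = 1.100000, DF = 0.702807, PV = 0.773088
  t = 7.0000: CF_t = 1.100000, DF = 0.683997, PV = 0.752397
  t = 7.5000: CF_t = 1.100000, DF = 0.665691, PV = 0.732260
  t = 8.0000: CF_t = 1.100000, DF = 0.647874, PV = 0.712662
  t = 8.5000: CF_t = 1.100000, DF = 0.630535, PV = 0.693588
  t = 9.0000: CF_t = 1.100000, DF = 0.613659, PV = 0.675025
  t = 9.5000: CF_t = 1.100000, DF = 0.597235, PV = 0.656958
  t = 10.0000: CF_t = 101.100000, DF = 0.581251, PV = 58.764432
Price P = sum_t PV_t = 74.875034


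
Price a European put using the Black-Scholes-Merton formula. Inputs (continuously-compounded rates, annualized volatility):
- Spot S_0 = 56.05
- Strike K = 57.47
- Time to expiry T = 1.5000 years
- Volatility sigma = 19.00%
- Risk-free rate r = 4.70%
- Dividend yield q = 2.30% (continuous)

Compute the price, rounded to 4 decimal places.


d1 = (ln(S/K) + (r - q + 0.5*sigma^2) * T) / (sigma * sqrt(T)) = 0.16354030
d2 = d1 - sigma * sqrt(T) = -0.06916123
exp(-rT) = 0.93192774; exp(-qT) = 0.96608834
P = K * exp(-rT) * N(-d2) - S_0 * exp(-qT) * N(-d1)
N(-d1) = 0.43504652; N(-d2) = 0.52756936
P = 57.4700 * 0.93192774 * 0.52756936 - 56.0500 * 0.96608834 * 0.43504652 = 4.6981

Answer: Price = 4.6981


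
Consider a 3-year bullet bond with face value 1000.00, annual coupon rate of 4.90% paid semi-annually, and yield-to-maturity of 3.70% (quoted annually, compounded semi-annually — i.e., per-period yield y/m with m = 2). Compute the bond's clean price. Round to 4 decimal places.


Answer: Price = 1033.7794

Derivation:
Coupon per period c = face * coupon_rate / m = 24.500000
Periods per year m = 2; per-period yield y/m = 0.018500
Number of cashflows N = 6
Cashflows (t years, CF_t, discount factor 1/(1+y/m)^(m*t), PV):
  t = 0.5000: CF_t = 24.500000, DF = 0.981836, PV = 24.054983
  t = 1.0000: CF_t = 24.500000, DF = 0.964002, PV = 23.618049
  t = 1.5000: CF_t = 24.500000, DF = 0.946492, PV = 23.189051
  t = 2.0000: CF_t = 24.500000, DF = 0.929300, PV = 22.767846
  t = 2.5000: CF_t = 24.500000, DF = 0.912420, PV = 22.354292
  t = 3.0000: CF_t = 1024.500000, DF = 0.895847, PV = 917.795159
Price P = sum_t PV_t = 1033.779381


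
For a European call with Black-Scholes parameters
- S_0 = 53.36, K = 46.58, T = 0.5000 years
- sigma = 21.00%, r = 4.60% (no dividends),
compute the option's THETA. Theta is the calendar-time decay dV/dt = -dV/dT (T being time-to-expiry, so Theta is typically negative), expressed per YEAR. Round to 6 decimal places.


Answer: Theta = -3.402110

Derivation:
d1 = 1.1442680543; d2 = 0.9957756303
phi(d1) = 0.2072948251; exp(-qT) = 1.0000000000; exp(-rT) = 0.9772624838
Theta = -S*exp(-qT)*phi(d1)*sigma/(2*sqrt(T)) - r*K*exp(-rT)*N(d2) + q*S*exp(-qT)*N(d1)
N(d1) = 0.8737437563; N(d2) = 0.8403204133; sqrt(T) = 0.7071067812
Term 1 = -53.3600 * 1.0000000000 * 0.2072948251 * 0.2100 / (2 * 0.7071067812) = -1.6425121028
Term 2 = -0.0460 * 46.5800 * 0.9772624838 * 0.8403204133 = -1.7595979871
Term 3 = 0 (no dividend yield, q = 0)
Theta = -1.6425121028 + (-1.7595979871) + (0.0000000000) = -3.402110


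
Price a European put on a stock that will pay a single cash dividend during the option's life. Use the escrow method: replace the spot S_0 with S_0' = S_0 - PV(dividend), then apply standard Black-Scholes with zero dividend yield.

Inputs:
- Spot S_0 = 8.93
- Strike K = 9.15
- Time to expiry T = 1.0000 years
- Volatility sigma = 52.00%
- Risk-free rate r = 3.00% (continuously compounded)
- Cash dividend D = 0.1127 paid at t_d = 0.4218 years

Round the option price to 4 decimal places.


Answer: Price = 1.8459

Derivation:
PV(D) = D * exp(-r * t_d) = 0.1127 * 0.98742573 = 0.11128288
S_0' = S_0 - PV(D) = 8.9300 - 0.11128288 = 8.81871712
d1 = (ln(S_0'/K) + (r + sigma^2/2)*T) / (sigma*sqrt(T)) = 0.24677409
d2 = d1 - sigma*sqrt(T) = -0.27322591
exp(-rT) = 0.97044553
N(-d1) = 0.40254153; N(-d2) = 0.60766022
P = K * exp(-rT) * N(-d2) - S_0' * N(-d1) = 9.1500 * 0.97044553 * 0.60766022 - 8.81871712 * 0.40254153 = 1.8459


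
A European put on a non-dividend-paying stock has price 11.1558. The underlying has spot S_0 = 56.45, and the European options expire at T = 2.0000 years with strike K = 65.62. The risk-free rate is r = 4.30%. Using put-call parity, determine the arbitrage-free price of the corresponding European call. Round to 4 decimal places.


Answer: Call price = 7.3933

Derivation:
Put-call parity: C - P = S_0 * exp(-qT) - K * exp(-rT).
S_0 * exp(-qT) = 56.4500 * 1.00000000 = 56.45000000
K * exp(-rT) = 65.6200 * 0.91759423 = 60.21253345
C = P + S*exp(-qT) - K*exp(-rT)
C = 11.1558 + 56.45000000 - 60.21253345 = 7.3933


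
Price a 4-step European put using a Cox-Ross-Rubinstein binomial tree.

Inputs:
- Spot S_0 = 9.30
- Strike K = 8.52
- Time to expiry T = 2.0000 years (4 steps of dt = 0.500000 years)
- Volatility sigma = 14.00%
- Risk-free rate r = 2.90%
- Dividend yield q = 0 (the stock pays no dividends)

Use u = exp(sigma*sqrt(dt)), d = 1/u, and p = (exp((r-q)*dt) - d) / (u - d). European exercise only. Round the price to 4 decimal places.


dt = T/N = 0.500000
u = exp(sigma*sqrt(dt)) = 1.104061; d = 1/u = 0.905747
p = (exp((r-q)*dt) - d) / (u - d) = 0.548921
Discount per step: exp(-r*dt) = 0.985605
Stock lattice S(k, i) with i counting down-moves:
  k=0: S(0,0) = 9.3000
  k=1: S(1,0) = 10.2678; S(1,1) = 8.4234
  k=2: S(2,0) = 11.3362; S(2,1) = 9.3000; S(2,2) = 7.6295
  k=3: S(3,0) = 12.5159; S(3,1) = 10.2678; S(3,2) = 8.4234; S(3,3) = 6.9104
  k=4: S(4,0) = 13.8183; S(4,1) = 11.3362; S(4,2) = 9.3000; S(4,3) = 7.6295; S(4,4) = 6.2591
Terminal payoffs V(N, i) = max(K - S_T, 0):
  V(4,0) = 0.000000; V(4,1) = 0.000000; V(4,2) = 0.000000; V(4,3) = 0.890483; V(4,4) = 2.260911
Backward induction: V(k, i) = exp(-r*dt) * [p * V(k+1, i) + (1-p) * V(k+1, i+1)].
  V(3,0) = exp(-r*dt) * [p*0.000000 + (1-p)*0.000000] = 0.000000
  V(3,1) = exp(-r*dt) * [p*0.000000 + (1-p)*0.000000] = 0.000000
  V(3,2) = exp(-r*dt) * [p*0.000000 + (1-p)*0.890483] = 0.395896
  V(3,3) = exp(-r*dt) * [p*0.890483 + (1-p)*2.260911] = 1.486937
  V(2,0) = exp(-r*dt) * [p*0.000000 + (1-p)*0.000000] = 0.000000
  V(2,1) = exp(-r*dt) * [p*0.000000 + (1-p)*0.395896] = 0.176010
  V(2,2) = exp(-r*dt) * [p*0.395896 + (1-p)*1.486937] = 0.875259
  V(1,0) = exp(-r*dt) * [p*0.000000 + (1-p)*0.176010] = 0.078251
  V(1,1) = exp(-r*dt) * [p*0.176010 + (1-p)*0.875259] = 0.484352
  V(0,0) = exp(-r*dt) * [p*0.078251 + (1-p)*0.484352] = 0.257672

Answer: Price = V(0,0) = 0.2577


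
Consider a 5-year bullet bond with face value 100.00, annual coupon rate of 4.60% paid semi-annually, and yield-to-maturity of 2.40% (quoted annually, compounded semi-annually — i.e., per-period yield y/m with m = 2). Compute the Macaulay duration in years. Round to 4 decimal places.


Coupon per period c = face * coupon_rate / m = 2.300000
Periods per year m = 2; per-period yield y/m = 0.012000
Number of cashflows N = 10
Cashflows (t years, CF_t, discount factor 1/(1+y/m)^(m*t), PV):
  t = 0.5000: CF_t = 2.300000, DF = 0.988142, PV = 2.272727
  t = 1.0000: CF_t = 2.300000, DF = 0.976425, PV = 2.245778
  t = 1.5000: CF_t = 2.300000, DF = 0.964847, PV = 2.219148
  t = 2.0000: CF_t = 2.300000, DF = 0.953406, PV = 2.192834
  t = 2.5000: CF_t = 2.300000, DF = 0.942101, PV = 2.166832
  t = 3.0000: CF_t = 2.300000, DF = 0.930930, PV = 2.141139
  t = 3.5000: CF_t = 2.300000, DF = 0.919891, PV = 2.115750
  t = 4.0000: CF_t = 2.300000, DF = 0.908983, PV = 2.090662
  t = 4.5000: CF_t = 2.300000, DF = 0.898205, PV = 2.065871
  t = 5.0000: CF_t = 102.300000, DF = 0.887554, PV = 90.796793
Price P = sum_t PV_t = 110.307533
Macaulay numerator sum_t t * PV_t:
  t * PV_t at t = 0.5000: 1.136364
  t * PV_t at t = 1.0000: 2.245778
  t * PV_t at t = 1.5000: 3.328722
  t * PV_t at t = 2.0000: 4.385668
  t * PV_t at t = 2.5000: 5.417080
  t * PV_t at t = 3.0000: 6.423416
  t * PV_t at t = 3.5000: 7.405123
  t * PV_t at t = 4.0000: 8.362646
  t * PV_t at t = 4.5000: 9.296420
  t * PV_t at t = 5.0000: 453.983964
Macaulay duration D = (sum_t t * PV_t) / P = 501.985182 / 110.307533 = 4.550779

Answer: Macaulay duration = 4.5508 years


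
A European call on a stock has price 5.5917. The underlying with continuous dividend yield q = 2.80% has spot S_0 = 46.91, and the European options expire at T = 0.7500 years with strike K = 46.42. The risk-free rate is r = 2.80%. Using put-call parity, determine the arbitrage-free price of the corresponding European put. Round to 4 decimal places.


Answer: Put price = 5.1119

Derivation:
Put-call parity: C - P = S_0 * exp(-qT) - K * exp(-rT).
S_0 * exp(-qT) = 46.9100 * 0.97921896 = 45.93516163
K * exp(-rT) = 46.4200 * 0.97921896 = 45.45534434
P = C - S*exp(-qT) + K*exp(-rT)
P = 5.5917 - 45.93516163 + 45.45534434 = 5.1119


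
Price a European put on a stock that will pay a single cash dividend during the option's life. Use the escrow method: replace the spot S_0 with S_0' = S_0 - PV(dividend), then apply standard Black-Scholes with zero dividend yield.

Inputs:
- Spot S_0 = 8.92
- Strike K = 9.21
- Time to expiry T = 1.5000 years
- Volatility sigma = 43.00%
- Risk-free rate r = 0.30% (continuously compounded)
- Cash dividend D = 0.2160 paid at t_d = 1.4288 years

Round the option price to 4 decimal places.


PV(D) = D * exp(-r * t_d) = 0.2160 * 0.99572277 = 0.21507612
S_0' = S_0 - PV(D) = 8.9200 - 0.21507612 = 8.70492388
d1 = (ln(S_0'/K) + (r + sigma^2/2)*T) / (sigma*sqrt(T)) = 0.16476897
d2 = d1 - sigma*sqrt(T) = -0.36187133
exp(-rT) = 0.99551011
N(-d1) = 0.43456291; N(-d2) = 0.64127591
P = K * exp(-rT) * N(-d2) - S_0' * N(-d1) = 9.2100 * 0.99551011 * 0.64127591 - 8.70492388 * 0.43456291 = 2.0968

Answer: Price = 2.0968


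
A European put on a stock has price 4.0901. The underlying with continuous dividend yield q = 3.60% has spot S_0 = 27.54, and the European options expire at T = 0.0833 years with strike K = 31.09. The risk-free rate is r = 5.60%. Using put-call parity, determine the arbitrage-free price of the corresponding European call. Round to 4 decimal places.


Put-call parity: C - P = S_0 * exp(-qT) - K * exp(-rT).
S_0 * exp(-qT) = 27.5400 * 0.99700569 = 27.45753676
K * exp(-rT) = 31.0900 * 0.99534606 = 30.94530911
C = P + S*exp(-qT) - K*exp(-rT)
C = 4.0901 + 27.45753676 - 30.94530911 = 0.6023

Answer: Call price = 0.6023


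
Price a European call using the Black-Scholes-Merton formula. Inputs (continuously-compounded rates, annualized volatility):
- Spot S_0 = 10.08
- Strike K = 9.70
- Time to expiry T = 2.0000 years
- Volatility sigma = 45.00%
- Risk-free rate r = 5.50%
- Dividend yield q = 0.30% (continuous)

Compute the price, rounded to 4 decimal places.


Answer: Price = 3.0568

Derivation:
d1 = (ln(S/K) + (r - q + 0.5*sigma^2) * T) / (sigma * sqrt(T)) = 0.54200108
d2 = d1 - sigma * sqrt(T) = -0.09439502
exp(-rT) = 0.89583414; exp(-qT) = 0.99401796
C = S_0 * exp(-qT) * N(d1) - K * exp(-rT) * N(d2)
N(d1) = 0.70609112; N(d2) = 0.46239769
C = 10.0800 * 0.99401796 * 0.70609112 - 9.7000 * 0.89583414 * 0.46239769 = 3.0568


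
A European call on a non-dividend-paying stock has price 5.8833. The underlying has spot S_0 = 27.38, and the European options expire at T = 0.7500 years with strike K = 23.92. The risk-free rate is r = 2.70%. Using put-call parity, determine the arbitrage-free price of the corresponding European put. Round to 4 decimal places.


Put-call parity: C - P = S_0 * exp(-qT) - K * exp(-rT).
S_0 * exp(-qT) = 27.3800 * 1.00000000 = 27.38000000
K * exp(-rT) = 23.9200 * 0.97995365 = 23.44049141
P = C - S*exp(-qT) + K*exp(-rT)
P = 5.8833 - 27.38000000 + 23.44049141 = 1.9438

Answer: Put price = 1.9438


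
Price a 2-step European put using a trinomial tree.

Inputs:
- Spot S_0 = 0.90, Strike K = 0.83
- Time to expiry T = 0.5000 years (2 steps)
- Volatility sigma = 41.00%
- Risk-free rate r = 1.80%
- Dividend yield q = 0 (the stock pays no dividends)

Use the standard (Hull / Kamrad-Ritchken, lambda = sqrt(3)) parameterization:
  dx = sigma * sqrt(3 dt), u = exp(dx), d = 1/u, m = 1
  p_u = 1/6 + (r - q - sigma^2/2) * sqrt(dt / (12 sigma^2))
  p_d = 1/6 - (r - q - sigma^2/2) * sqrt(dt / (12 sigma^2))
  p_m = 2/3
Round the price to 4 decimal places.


dt = T/N = 0.250000; dx = sigma*sqrt(3*dt) = 0.355070
u = exp(dx) = 1.426281; d = 1/u = 0.701124
p_u = 0.143414, p_m = 0.666667, p_d = 0.189919
Discount per step: exp(-r*dt) = 0.995510
Stock lattice S(k, j) with j the centered position index:
  k=0: S(0,+0) = 0.9000
  k=1: S(1,-1) = 0.6310; S(1,+0) = 0.9000; S(1,+1) = 1.2837
  k=2: S(2,-2) = 0.4424; S(2,-1) = 0.6310; S(2,+0) = 0.9000; S(2,+1) = 1.2837; S(2,+2) = 1.8308
Terminal payoffs V(N, j) = max(K - S_T, 0):
  V(2,-2) = 0.387583; V(2,-1) = 0.198988; V(2,+0) = 0.000000; V(2,+1) = 0.000000; V(2,+2) = 0.000000
Backward induction: V(k, j) = exp(-r*dt) * [p_u * V(k+1, j+1) + p_m * V(k+1, j) + p_d * V(k+1, j-1)]
  V(1,-1) = exp(-r*dt) * [p_u*0.000000 + p_m*0.198988 + p_d*0.387583] = 0.205342
  V(1,+0) = exp(-r*dt) * [p_u*0.000000 + p_m*0.000000 + p_d*0.198988] = 0.037622
  V(1,+1) = exp(-r*dt) * [p_u*0.000000 + p_m*0.000000 + p_d*0.000000] = 0.000000
  V(0,+0) = exp(-r*dt) * [p_u*0.000000 + p_m*0.037622 + p_d*0.205342] = 0.063792

Answer: Price = V(0,0) = 0.0638


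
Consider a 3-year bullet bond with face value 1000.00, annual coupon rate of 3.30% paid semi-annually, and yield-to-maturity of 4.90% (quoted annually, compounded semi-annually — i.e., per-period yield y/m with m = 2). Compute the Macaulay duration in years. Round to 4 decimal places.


Answer: Macaulay duration = 2.8776 years

Derivation:
Coupon per period c = face * coupon_rate / m = 16.500000
Periods per year m = 2; per-period yield y/m = 0.024500
Number of cashflows N = 6
Cashflows (t years, CF_t, discount factor 1/(1+y/m)^(m*t), PV):
  t = 0.5000: CF_t = 16.500000, DF = 0.976086, PV = 16.105417
  t = 1.0000: CF_t = 16.500000, DF = 0.952744, PV = 15.720271
  t = 1.5000: CF_t = 16.500000, DF = 0.929960, PV = 15.344334
  t = 2.0000: CF_t = 16.500000, DF = 0.907721, PV = 14.977388
  t = 2.5000: CF_t = 16.500000, DF = 0.886013, PV = 14.619218
  t = 3.0000: CF_t = 1016.500000, DF = 0.864825, PV = 879.094588
Price P = sum_t PV_t = 955.861217
Macaulay numerator sum_t t * PV_t:
  t * PV_t at t = 0.5000: 8.052709
  t * PV_t at t = 1.0000: 15.720271
  t * PV_t at t = 1.5000: 23.016502
  t * PV_t at t = 2.0000: 29.954777
  t * PV_t at t = 2.5000: 36.548044
  t * PV_t at t = 3.0000: 2637.283765
Macaulay duration D = (sum_t t * PV_t) / P = 2750.576067 / 955.861217 = 2.877589


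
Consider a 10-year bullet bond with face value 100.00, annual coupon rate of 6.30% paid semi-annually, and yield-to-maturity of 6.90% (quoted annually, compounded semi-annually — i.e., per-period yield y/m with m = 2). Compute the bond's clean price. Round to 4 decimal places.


Answer: Price = 95.7169

Derivation:
Coupon per period c = face * coupon_rate / m = 3.150000
Periods per year m = 2; per-period yield y/m = 0.034500
Number of cashflows N = 20
Cashflows (t years, CF_t, discount factor 1/(1+y/m)^(m*t), PV):
  t = 0.5000: CF_t = 3.150000, DF = 0.966651, PV = 3.044949
  t = 1.0000: CF_t = 3.150000, DF = 0.934413, PV = 2.943402
  t = 1.5000: CF_t = 3.150000, DF = 0.903251, PV = 2.845241
  t = 2.0000: CF_t = 3.150000, DF = 0.873128, PV = 2.750354
  t = 2.5000: CF_t = 3.150000, DF = 0.844010, PV = 2.658631
  t = 3.0000: CF_t = 3.150000, DF = 0.815863, PV = 2.569967
  t = 3.5000: CF_t = 3.150000, DF = 0.788654, PV = 2.484260
  t = 4.0000: CF_t = 3.150000, DF = 0.762353, PV = 2.401412
  t = 4.5000: CF_t = 3.150000, DF = 0.736929, PV = 2.321326
  t = 5.0000: CF_t = 3.150000, DF = 0.712353, PV = 2.243911
  t = 5.5000: CF_t = 3.150000, DF = 0.688596, PV = 2.169078
  t = 6.0000: CF_t = 3.150000, DF = 0.665632, PV = 2.096740
  t = 6.5000: CF_t = 3.150000, DF = 0.643433, PV = 2.026815
  t = 7.0000: CF_t = 3.150000, DF = 0.621975, PV = 1.959222
  t = 7.5000: CF_t = 3.150000, DF = 0.601233, PV = 1.893883
  t = 8.0000: CF_t = 3.150000, DF = 0.581182, PV = 1.830723
  t = 8.5000: CF_t = 3.150000, DF = 0.561800, PV = 1.769669
  t = 9.0000: CF_t = 3.150000, DF = 0.543064, PV = 1.710652
  t = 9.5000: CF_t = 3.150000, DF = 0.524953, PV = 1.653603
  t = 10.0000: CF_t = 103.150000, DF = 0.507446, PV = 52.343087
Price P = sum_t PV_t = 95.716924


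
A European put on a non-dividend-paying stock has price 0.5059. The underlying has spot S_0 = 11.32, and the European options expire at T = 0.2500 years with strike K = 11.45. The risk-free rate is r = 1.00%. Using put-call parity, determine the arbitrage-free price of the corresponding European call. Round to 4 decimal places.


Put-call parity: C - P = S_0 * exp(-qT) - K * exp(-rT).
S_0 * exp(-qT) = 11.3200 * 1.00000000 = 11.32000000
K * exp(-rT) = 11.4500 * 0.99750312 = 11.42141075
C = P + S*exp(-qT) - K*exp(-rT)
C = 0.5059 + 11.32000000 - 11.42141075 = 0.4045

Answer: Call price = 0.4045


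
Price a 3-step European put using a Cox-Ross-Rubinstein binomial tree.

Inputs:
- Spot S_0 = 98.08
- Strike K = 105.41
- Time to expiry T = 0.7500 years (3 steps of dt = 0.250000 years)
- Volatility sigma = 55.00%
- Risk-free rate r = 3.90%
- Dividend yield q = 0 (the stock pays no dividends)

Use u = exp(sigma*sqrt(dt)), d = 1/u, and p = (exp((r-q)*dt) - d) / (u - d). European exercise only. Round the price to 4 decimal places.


dt = T/N = 0.250000
u = exp(sigma*sqrt(dt)) = 1.316531; d = 1/u = 0.759572
p = (exp((r-q)*dt) - d) / (u - d) = 0.449271
Discount per step: exp(-r*dt) = 0.990297
Stock lattice S(k, i) with i counting down-moves:
  k=0: S(0,0) = 98.0800
  k=1: S(1,0) = 129.1253; S(1,1) = 74.4988
  k=2: S(2,0) = 169.9975; S(2,1) = 98.0800; S(2,2) = 56.5872
  k=3: S(3,0) = 223.8069; S(3,1) = 129.1253; S(3,2) = 74.4988; S(3,3) = 42.9821
Terminal payoffs V(N, i) = max(K - S_T, 0):
  V(3,0) = 0.000000; V(3,1) = 0.000000; V(3,2) = 30.911166; V(3,3) = 62.427912
Backward induction: V(k, i) = exp(-r*dt) * [p * V(k+1, i) + (1-p) * V(k+1, i+1)].
  V(2,0) = exp(-r*dt) * [p*0.000000 + (1-p)*0.000000] = 0.000000
  V(2,1) = exp(-r*dt) * [p*0.000000 + (1-p)*30.911166] = 16.858488
  V(2,2) = exp(-r*dt) * [p*30.911166 + (1-p)*62.427912] = 47.800009
  V(1,0) = exp(-r*dt) * [p*0.000000 + (1-p)*16.858488] = 9.194368
  V(1,1) = exp(-r*dt) * [p*16.858488 + (1-p)*47.800009] = 33.569960
  V(0,0) = exp(-r*dt) * [p*9.194368 + (1-p)*33.569960] = 22.399242

Answer: Price = V(0,0) = 22.3992


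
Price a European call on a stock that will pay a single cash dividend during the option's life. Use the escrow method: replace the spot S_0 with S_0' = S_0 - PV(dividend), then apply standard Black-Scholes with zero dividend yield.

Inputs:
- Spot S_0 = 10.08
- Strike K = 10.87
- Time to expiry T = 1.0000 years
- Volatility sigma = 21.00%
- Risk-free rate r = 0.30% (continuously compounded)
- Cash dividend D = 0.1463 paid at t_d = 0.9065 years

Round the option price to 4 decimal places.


Answer: Price = 0.4900

Derivation:
PV(D) = D * exp(-r * t_d) = 0.1463 * 0.99728419 = 0.14590268
S_0' = S_0 - PV(D) = 10.0800 - 0.14590268 = 9.93409732
d1 = (ln(S_0'/K) + (r + sigma^2/2)*T) / (sigma*sqrt(T)) = -0.30944613
d2 = d1 - sigma*sqrt(T) = -0.51944613
exp(-rT) = 0.99700450
N(d1) = 0.37849109; N(d2) = 0.30172483
C = S_0' * N(d1) - K * exp(-rT) * N(d2) = 9.93409732 * 0.37849109 - 10.8700 * 0.99700450 * 0.30172483 = 0.4900


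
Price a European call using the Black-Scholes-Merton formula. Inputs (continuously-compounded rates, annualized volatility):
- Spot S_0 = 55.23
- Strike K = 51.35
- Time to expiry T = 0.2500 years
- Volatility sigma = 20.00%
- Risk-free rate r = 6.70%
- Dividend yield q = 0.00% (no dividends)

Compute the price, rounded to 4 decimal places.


Answer: Price = 5.2669

Derivation:
d1 = (ln(S/K) + (r - q + 0.5*sigma^2) * T) / (sigma * sqrt(T)) = 0.94591348
d2 = d1 - sigma * sqrt(T) = 0.84591348
exp(-rT) = 0.98338950; exp(-qT) = 1.00000000
C = S_0 * exp(-qT) * N(d1) - K * exp(-rT) * N(d2)
N(d1) = 0.82790364; N(d2) = 0.80119949
C = 55.2300 * 1.00000000 * 0.82790364 - 51.3500 * 0.98338950 * 0.80119949 = 5.2669


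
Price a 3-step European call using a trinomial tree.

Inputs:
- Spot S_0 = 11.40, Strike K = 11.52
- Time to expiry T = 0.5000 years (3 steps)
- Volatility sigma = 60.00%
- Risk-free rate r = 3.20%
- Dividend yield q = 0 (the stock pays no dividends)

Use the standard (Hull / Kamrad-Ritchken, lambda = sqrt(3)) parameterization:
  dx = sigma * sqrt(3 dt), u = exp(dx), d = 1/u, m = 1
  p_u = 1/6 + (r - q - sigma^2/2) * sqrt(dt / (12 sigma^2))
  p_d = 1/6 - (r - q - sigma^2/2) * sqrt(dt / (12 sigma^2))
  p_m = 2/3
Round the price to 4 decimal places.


Answer: Price = V(0,0) = 1.7687

Derivation:
dt = T/N = 0.166667; dx = sigma*sqrt(3*dt) = 0.424264
u = exp(dx) = 1.528465; d = 1/u = 0.654251
p_u = 0.137597, p_m = 0.666667, p_d = 0.195737
Discount per step: exp(-r*dt) = 0.994681
Stock lattice S(k, j) with j the centered position index:
  k=0: S(0,+0) = 11.4000
  k=1: S(1,-1) = 7.4585; S(1,+0) = 11.4000; S(1,+1) = 17.4245
  k=2: S(2,-2) = 4.8797; S(2,-1) = 7.4585; S(2,+0) = 11.4000; S(2,+1) = 17.4245; S(2,+2) = 26.6327
  k=3: S(3,-3) = 3.1926; S(3,-2) = 4.8797; S(3,-1) = 7.4585; S(3,+0) = 11.4000; S(3,+1) = 17.4245; S(3,+2) = 26.6327; S(3,+3) = 40.7072
Terminal payoffs V(N, j) = max(S_T - K, 0):
  V(3,-3) = 0.000000; V(3,-2) = 0.000000; V(3,-1) = 0.000000; V(3,+0) = 0.000000; V(3,+1) = 5.904503; V(3,+2) = 15.112746; V(3,+3) = 29.187224
Backward induction: V(k, j) = exp(-r*dt) * [p_u * V(k+1, j+1) + p_m * V(k+1, j) + p_d * V(k+1, j-1)]
  V(2,-2) = exp(-r*dt) * [p_u*0.000000 + p_m*0.000000 + p_d*0.000000] = 0.000000
  V(2,-1) = exp(-r*dt) * [p_u*0.000000 + p_m*0.000000 + p_d*0.000000] = 0.000000
  V(2,+0) = exp(-r*dt) * [p_u*5.904503 + p_m*0.000000 + p_d*0.000000] = 0.808119
  V(2,+1) = exp(-r*dt) * [p_u*15.112746 + p_m*5.904503 + p_d*0.000000] = 5.983801
  V(2,+2) = exp(-r*dt) * [p_u*29.187224 + p_m*15.112746 + p_d*5.904503] = 15.165857
  V(1,-1) = exp(-r*dt) * [p_u*0.808119 + p_m*0.000000 + p_d*0.000000] = 0.110603
  V(1,+0) = exp(-r*dt) * [p_u*5.983801 + p_m*0.808119 + p_d*0.000000] = 1.354852
  V(1,+1) = exp(-r*dt) * [p_u*15.165857 + p_m*5.983801 + p_d*0.808119] = 6.200991
  V(0,+0) = exp(-r*dt) * [p_u*6.200991 + p_m*1.354852 + p_d*0.110603] = 1.768662


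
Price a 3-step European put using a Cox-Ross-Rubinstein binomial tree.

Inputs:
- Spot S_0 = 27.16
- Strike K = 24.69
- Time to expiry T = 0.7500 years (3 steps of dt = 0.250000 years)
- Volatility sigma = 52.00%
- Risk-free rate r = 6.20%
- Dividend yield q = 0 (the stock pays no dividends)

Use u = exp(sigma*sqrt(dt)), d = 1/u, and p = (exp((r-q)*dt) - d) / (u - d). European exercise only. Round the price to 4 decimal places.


Answer: Price = V(0,0) = 3.2169

Derivation:
dt = T/N = 0.250000
u = exp(sigma*sqrt(dt)) = 1.296930; d = 1/u = 0.771052
p = (exp((r-q)*dt) - d) / (u - d) = 0.465068
Discount per step: exp(-r*dt) = 0.984620
Stock lattice S(k, i) with i counting down-moves:
  k=0: S(0,0) = 27.1600
  k=1: S(1,0) = 35.2246; S(1,1) = 20.9418
  k=2: S(2,0) = 45.6839; S(2,1) = 27.1600; S(2,2) = 16.1472
  k=3: S(3,0) = 59.2488; S(3,1) = 35.2246; S(3,2) = 20.9418; S(3,3) = 12.4503
Terminal payoffs V(N, i) = max(K - S_T, 0):
  V(3,0) = 0.000000; V(3,1) = 0.000000; V(3,2) = 3.748239; V(3,3) = 12.239693
Backward induction: V(k, i) = exp(-r*dt) * [p * V(k+1, i) + (1-p) * V(k+1, i+1)].
  V(2,0) = exp(-r*dt) * [p*0.000000 + (1-p)*0.000000] = 0.000000
  V(2,1) = exp(-r*dt) * [p*0.000000 + (1-p)*3.748239] = 1.974215
  V(2,2) = exp(-r*dt) * [p*3.748239 + (1-p)*12.239693] = 8.163078
  V(1,0) = exp(-r*dt) * [p*0.000000 + (1-p)*1.974215] = 1.039828
  V(1,1) = exp(-r*dt) * [p*1.974215 + (1-p)*8.163078] = 5.203553
  V(0,0) = exp(-r*dt) * [p*1.039828 + (1-p)*5.203553] = 3.216889


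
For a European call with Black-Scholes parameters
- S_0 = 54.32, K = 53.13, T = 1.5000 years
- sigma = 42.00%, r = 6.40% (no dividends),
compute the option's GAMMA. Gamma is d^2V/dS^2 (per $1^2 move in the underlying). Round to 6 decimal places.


d1 = 0.4868861314; d2 = -0.0275067146
phi(d1) = 0.3543509100; exp(-qT) = 1.0000000000; exp(-rT) = 0.9084640161
Gamma = exp(-qT) * phi(d1) / (S * sigma * sqrt(T)) = 1.0000000000 * 0.3543509100 / (54.3200 * 0.4200 * 1.2247448714) = 0.012682

Answer: Gamma = 0.012682


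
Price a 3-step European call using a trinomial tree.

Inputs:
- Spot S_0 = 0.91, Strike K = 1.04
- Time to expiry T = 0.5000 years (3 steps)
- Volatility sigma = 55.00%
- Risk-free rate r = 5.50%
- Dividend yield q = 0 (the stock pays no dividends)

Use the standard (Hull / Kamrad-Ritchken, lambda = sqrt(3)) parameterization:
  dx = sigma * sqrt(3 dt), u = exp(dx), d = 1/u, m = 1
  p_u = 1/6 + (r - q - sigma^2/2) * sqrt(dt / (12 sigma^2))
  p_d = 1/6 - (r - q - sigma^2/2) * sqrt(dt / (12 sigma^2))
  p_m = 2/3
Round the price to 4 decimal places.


Answer: Price = V(0,0) = 0.1056

Derivation:
dt = T/N = 0.166667; dx = sigma*sqrt(3*dt) = 0.388909
u = exp(dx) = 1.475370; d = 1/u = 0.677796
p_u = 0.146043, p_m = 0.666667, p_d = 0.187291
Discount per step: exp(-r*dt) = 0.990875
Stock lattice S(k, j) with j the centered position index:
  k=0: S(0,+0) = 0.9100
  k=1: S(1,-1) = 0.6168; S(1,+0) = 0.9100; S(1,+1) = 1.3426
  k=2: S(2,-2) = 0.4181; S(2,-1) = 0.6168; S(2,+0) = 0.9100; S(2,+1) = 1.3426; S(2,+2) = 1.9808
  k=3: S(3,-3) = 0.2834; S(3,-2) = 0.4181; S(3,-1) = 0.6168; S(3,+0) = 0.9100; S(3,+1) = 1.3426; S(3,+2) = 1.9808; S(3,+3) = 2.9224
Terminal payoffs V(N, j) = max(S_T - K, 0):
  V(3,-3) = 0.000000; V(3,-2) = 0.000000; V(3,-1) = 0.000000; V(3,+0) = 0.000000; V(3,+1) = 0.302587; V(3,+2) = 0.940812; V(3,+3) = 1.882430
Backward induction: V(k, j) = exp(-r*dt) * [p_u * V(k+1, j+1) + p_m * V(k+1, j) + p_d * V(k+1, j-1)]
  V(2,-2) = exp(-r*dt) * [p_u*0.000000 + p_m*0.000000 + p_d*0.000000] = 0.000000
  V(2,-1) = exp(-r*dt) * [p_u*0.000000 + p_m*0.000000 + p_d*0.000000] = 0.000000
  V(2,+0) = exp(-r*dt) * [p_u*0.302587 + p_m*0.000000 + p_d*0.000000] = 0.043787
  V(2,+1) = exp(-r*dt) * [p_u*0.940812 + p_m*0.302587 + p_d*0.000000] = 0.336029
  V(2,+2) = exp(-r*dt) * [p_u*1.882430 + p_m*0.940812 + p_d*0.302587] = 0.950046
  V(1,-1) = exp(-r*dt) * [p_u*0.043787 + p_m*0.000000 + p_d*0.000000] = 0.006336
  V(1,+0) = exp(-r*dt) * [p_u*0.336029 + p_m*0.043787 + p_d*0.000000] = 0.077552
  V(1,+1) = exp(-r*dt) * [p_u*0.950046 + p_m*0.336029 + p_d*0.043787] = 0.367582
  V(0,+0) = exp(-r*dt) * [p_u*0.367582 + p_m*0.077552 + p_d*0.006336] = 0.105598


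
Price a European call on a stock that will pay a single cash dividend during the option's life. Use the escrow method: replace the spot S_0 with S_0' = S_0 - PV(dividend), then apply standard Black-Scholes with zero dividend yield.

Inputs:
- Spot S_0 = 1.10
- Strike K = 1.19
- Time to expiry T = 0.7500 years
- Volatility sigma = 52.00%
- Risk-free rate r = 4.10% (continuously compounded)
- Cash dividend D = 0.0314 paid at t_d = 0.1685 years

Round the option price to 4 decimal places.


PV(D) = D * exp(-r * t_d) = 0.0314 * 0.99311531 = 0.03118382
S_0' = S_0 - PV(D) = 1.1000 - 0.03118382 = 1.06881618
d1 = (ln(S_0'/K) + (r + sigma^2/2)*T) / (sigma*sqrt(T)) = 0.05495565
d2 = d1 - sigma*sqrt(T) = -0.39537756
exp(-rT) = 0.96971797
N(d1) = 0.52191310; N(d2) = 0.34628213
C = S_0' * N(d1) - K * exp(-rT) * N(d2) = 1.06881618 * 0.52191310 - 1.1900 * 0.96971797 * 0.34628213 = 0.1582

Answer: Price = 0.1582


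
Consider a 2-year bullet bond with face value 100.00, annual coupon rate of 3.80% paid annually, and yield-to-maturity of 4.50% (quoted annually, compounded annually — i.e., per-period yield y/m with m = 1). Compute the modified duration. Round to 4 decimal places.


Coupon per period c = face * coupon_rate / m = 3.800000
Periods per year m = 1; per-period yield y/m = 0.045000
Number of cashflows N = 2
Cashflows (t years, CF_t, discount factor 1/(1+y/m)^(m*t), PV):
  t = 1.0000: CF_t = 3.800000, DF = 0.956938, PV = 3.636364
  t = 2.0000: CF_t = 103.800000, DF = 0.915730, PV = 95.052769
Price P = sum_t PV_t = 98.689133
First compute Macaulay numerator sum_t t * PV_t:
  t * PV_t at t = 1.0000: 3.636364
  t * PV_t at t = 2.0000: 190.105538
Macaulay duration D = 193.741902 / 98.689133 = 1.963153
Modified duration = D / (1 + y/m) = 1.963153 / (1 + 0.045000) = 1.878616

Answer: Modified duration = 1.8786


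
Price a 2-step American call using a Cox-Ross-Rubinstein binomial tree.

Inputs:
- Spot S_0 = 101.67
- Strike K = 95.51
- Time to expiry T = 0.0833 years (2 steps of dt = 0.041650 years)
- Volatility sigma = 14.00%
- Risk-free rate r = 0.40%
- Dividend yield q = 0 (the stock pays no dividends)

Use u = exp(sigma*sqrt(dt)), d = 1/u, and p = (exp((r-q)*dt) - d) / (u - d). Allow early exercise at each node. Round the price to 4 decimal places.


dt = T/N = 0.041650
u = exp(sigma*sqrt(dt)) = 1.028984; d = 1/u = 0.971833
p = (exp((r-q)*dt) - d) / (u - d) = 0.495773
Discount per step: exp(-r*dt) = 0.999833
Stock lattice S(k, i) with i counting down-moves:
  k=0: S(0,0) = 101.6700
  k=1: S(1,0) = 104.6168; S(1,1) = 98.8062
  k=2: S(2,0) = 107.6490; S(2,1) = 101.6700; S(2,2) = 96.0231
Terminal payoffs V(N, i) = max(S_T - K, 0):
  V(2,0) = 12.138964; V(2,1) = 6.160000; V(2,2) = 0.513115
Backward induction: V(k, i) = exp(-r*dt) * [p * V(k+1, i) + (1-p) * V(k+1, i+1)]; then take max(V_cont, immediate exercise) for American.
  V(1,0) = exp(-r*dt) * [p*12.138964 + (1-p)*6.160000] = 9.122688; exercise = 9.106778; V(1,0) = max -> 9.122688
  V(1,1) = exp(-r*dt) * [p*6.160000 + (1-p)*0.513115] = 3.312136; exercise = 3.296225; V(1,1) = max -> 3.312136
  V(0,0) = exp(-r*dt) * [p*9.122688 + (1-p)*3.312136] = 6.191819; exercise = 6.160000; V(0,0) = max -> 6.191819

Answer: Price = V(0,0) = 6.1918


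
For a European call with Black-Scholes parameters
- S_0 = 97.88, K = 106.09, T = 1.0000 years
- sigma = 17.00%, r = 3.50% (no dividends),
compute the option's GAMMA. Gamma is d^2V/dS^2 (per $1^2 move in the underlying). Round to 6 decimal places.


Answer: Gamma = 0.023578

Derivation:
d1 = -0.1829150112; d2 = -0.3529150112
phi(d1) = 0.3923239082; exp(-qT) = 1.0000000000; exp(-rT) = 0.9656054163
Gamma = exp(-qT) * phi(d1) / (S * sigma * sqrt(T)) = 1.0000000000 * 0.3923239082 / (97.8800 * 0.1700 * 1.0000000000) = 0.023578


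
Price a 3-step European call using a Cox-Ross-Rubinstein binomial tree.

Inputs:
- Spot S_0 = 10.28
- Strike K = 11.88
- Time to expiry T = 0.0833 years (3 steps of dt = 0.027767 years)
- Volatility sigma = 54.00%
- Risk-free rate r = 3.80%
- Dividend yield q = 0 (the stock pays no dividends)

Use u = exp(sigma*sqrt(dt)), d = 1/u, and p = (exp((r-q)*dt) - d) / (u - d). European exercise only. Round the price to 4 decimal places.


Answer: Price = V(0,0) = 0.1785

Derivation:
dt = T/N = 0.027767
u = exp(sigma*sqrt(dt)) = 1.094155; d = 1/u = 0.913948
p = (exp((r-q)*dt) - d) / (u - d) = 0.483378
Discount per step: exp(-r*dt) = 0.998945
Stock lattice S(k, i) with i counting down-moves:
  k=0: S(0,0) = 10.2800
  k=1: S(1,0) = 11.2479; S(1,1) = 9.3954
  k=2: S(2,0) = 12.3070; S(2,1) = 10.2800; S(2,2) = 8.5869
  k=3: S(3,0) = 13.4657; S(3,1) = 11.2479; S(3,2) = 9.3954; S(3,3) = 7.8480
Terminal payoffs V(N, i) = max(S_T - K, 0):
  V(3,0) = 1.585707; V(3,1) = 0.000000; V(3,2) = 0.000000; V(3,3) = 0.000000
Backward induction: V(k, i) = exp(-r*dt) * [p * V(k+1, i) + (1-p) * V(k+1, i+1)].
  V(2,0) = exp(-r*dt) * [p*1.585707 + (1-p)*0.000000] = 0.765688
  V(2,1) = exp(-r*dt) * [p*0.000000 + (1-p)*0.000000] = 0.000000
  V(2,2) = exp(-r*dt) * [p*0.000000 + (1-p)*0.000000] = 0.000000
  V(1,0) = exp(-r*dt) * [p*0.765688 + (1-p)*0.000000] = 0.369726
  V(1,1) = exp(-r*dt) * [p*0.000000 + (1-p)*0.000000] = 0.000000
  V(0,0) = exp(-r*dt) * [p*0.369726 + (1-p)*0.000000] = 0.178529


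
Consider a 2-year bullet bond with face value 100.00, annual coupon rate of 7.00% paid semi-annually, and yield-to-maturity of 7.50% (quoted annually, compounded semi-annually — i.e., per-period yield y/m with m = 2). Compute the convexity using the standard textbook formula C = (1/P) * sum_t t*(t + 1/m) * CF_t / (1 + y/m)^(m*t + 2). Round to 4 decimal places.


Coupon per period c = face * coupon_rate / m = 3.500000
Periods per year m = 2; per-period yield y/m = 0.037500
Number of cashflows N = 4
Cashflows (t years, CF_t, discount factor 1/(1+y/m)^(m*t), PV):
  t = 0.5000: CF_t = 3.500000, DF = 0.963855, PV = 3.373494
  t = 1.0000: CF_t = 3.500000, DF = 0.929017, PV = 3.251560
  t = 1.5000: CF_t = 3.500000, DF = 0.895438, PV = 3.134034
  t = 2.0000: CF_t = 103.500000, DF = 0.863073, PV = 89.328065
Price P = sum_t PV_t = 99.087154
Convexity numerator sum_t t*(t + 1/m) * CF_t / (1+y/m)^(m*t + 2):
  t = 0.5000: term = 1.567017
  t = 1.0000: term = 4.531134
  t = 1.5000: term = 8.734716
  t = 2.0000: term = 414.936579
Convexity = (1/P) * sum = 429.769445 / 99.087154 = 4.337287

Answer: Convexity = 4.3373


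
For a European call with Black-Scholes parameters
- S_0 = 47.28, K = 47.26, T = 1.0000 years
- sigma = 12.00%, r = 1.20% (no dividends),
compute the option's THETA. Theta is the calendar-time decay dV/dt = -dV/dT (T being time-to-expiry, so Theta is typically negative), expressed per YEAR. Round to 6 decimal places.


d1 = 0.1635258445; d2 = 0.0435258445
phi(d1) = 0.3936437824; exp(-qT) = 1.0000000000; exp(-rT) = 0.9880717129
Theta = -S*exp(-qT)*phi(d1)*sigma/(2*sqrt(T)) - r*K*exp(-rT)*N(d2) + q*S*exp(-qT)*N(d1)
N(d1) = 0.5649477870; N(d2) = 0.5173588184; sqrt(T) = 1.0000000000
Term 1 = -47.2800 * 1.0000000000 * 0.3936437824 * 0.1200 / (2 * 1.0000000000) = -1.1166886819
Term 2 = -0.0120 * 47.2600 * 0.9880717129 * 0.5173588184 = -0.2899047196
Term 3 = 0 (no dividend yield, q = 0)
Theta = -1.1166886819 + (-0.2899047196) + (0.0000000000) = -1.406593

Answer: Theta = -1.406593


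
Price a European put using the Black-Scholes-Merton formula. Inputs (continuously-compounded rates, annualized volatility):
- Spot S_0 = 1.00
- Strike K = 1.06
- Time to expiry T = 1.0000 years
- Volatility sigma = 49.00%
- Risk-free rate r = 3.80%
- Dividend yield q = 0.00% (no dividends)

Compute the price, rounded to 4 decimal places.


d1 = (ln(S/K) + (r - q + 0.5*sigma^2) * T) / (sigma * sqrt(T)) = 0.20363488
d2 = d1 - sigma * sqrt(T) = -0.28636512
exp(-rT) = 0.96271294; exp(-qT) = 1.00000000
P = K * exp(-rT) * N(-d2) - S_0 * exp(-qT) * N(-d1)
N(-d1) = 0.41931942; N(-d2) = 0.61270076
P = 1.0600 * 0.96271294 * 0.61270076 - 1.0000 * 1.00000000 * 0.41931942 = 0.2059

Answer: Price = 0.2059


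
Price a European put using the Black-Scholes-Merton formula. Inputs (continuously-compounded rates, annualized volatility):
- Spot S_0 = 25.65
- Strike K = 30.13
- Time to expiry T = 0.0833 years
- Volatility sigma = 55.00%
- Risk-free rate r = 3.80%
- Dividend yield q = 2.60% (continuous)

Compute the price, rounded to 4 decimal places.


Answer: Price = 4.8008

Derivation:
d1 = (ln(S/K) + (r - q + 0.5*sigma^2) * T) / (sigma * sqrt(T)) = -0.92843303
d2 = d1 - sigma * sqrt(T) = -1.08717259
exp(-rT) = 0.99683960; exp(-qT) = 0.99783654
P = K * exp(-rT) * N(-d2) - S_0 * exp(-qT) * N(-d1)
N(-d1) = 0.82340850; N(-d2) = 0.86151973
P = 30.1300 * 0.99683960 * 0.86151973 - 25.6500 * 0.99783654 * 0.82340850 = 4.8008


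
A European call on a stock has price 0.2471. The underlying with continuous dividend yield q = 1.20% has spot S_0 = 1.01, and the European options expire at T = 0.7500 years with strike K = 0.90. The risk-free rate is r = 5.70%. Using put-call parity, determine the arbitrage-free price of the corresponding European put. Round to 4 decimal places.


Answer: Put price = 0.1085

Derivation:
Put-call parity: C - P = S_0 * exp(-qT) - K * exp(-rT).
S_0 * exp(-qT) = 1.0100 * 0.99104038 = 1.00095078
K * exp(-rT) = 0.9000 * 0.95815090 = 0.86233581
P = C - S*exp(-qT) + K*exp(-rT)
P = 0.2471 - 1.00095078 + 0.86233581 = 0.1085


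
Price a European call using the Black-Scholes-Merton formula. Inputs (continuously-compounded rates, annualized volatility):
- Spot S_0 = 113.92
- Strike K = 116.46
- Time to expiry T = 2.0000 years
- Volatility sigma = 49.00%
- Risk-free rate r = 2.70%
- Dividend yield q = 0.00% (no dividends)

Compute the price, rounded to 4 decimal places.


Answer: Price = 32.2112

Derivation:
d1 = (ln(S/K) + (r - q + 0.5*sigma^2) * T) / (sigma * sqrt(T)) = 0.39258652
d2 = d1 - sigma * sqrt(T) = -0.30037812
exp(-rT) = 0.94743211; exp(-qT) = 1.00000000
C = S_0 * exp(-qT) * N(d1) - K * exp(-rT) * N(d2)
N(d1) = 0.65268755; N(d2) = 0.38194437
C = 113.9200 * 1.00000000 * 0.65268755 - 116.4600 * 0.94743211 * 0.38194437 = 32.2112


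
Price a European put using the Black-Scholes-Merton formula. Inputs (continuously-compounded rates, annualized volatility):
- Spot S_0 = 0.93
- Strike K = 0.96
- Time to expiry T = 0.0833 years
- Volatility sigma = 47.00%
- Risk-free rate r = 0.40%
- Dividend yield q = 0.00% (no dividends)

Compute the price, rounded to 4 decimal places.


d1 = (ln(S/K) + (r - q + 0.5*sigma^2) * T) / (sigma * sqrt(T)) = -0.16376693
d2 = d1 - sigma * sqrt(T) = -0.29941711
exp(-rT) = 0.99966686; exp(-qT) = 1.00000000
P = K * exp(-rT) * N(-d2) - S_0 * exp(-qT) * N(-d1)
N(-d1) = 0.56504269; N(-d2) = 0.61768910
P = 0.9600 * 0.99966686 * 0.61768910 - 0.9300 * 1.00000000 * 0.56504269 = 0.0673

Answer: Price = 0.0673


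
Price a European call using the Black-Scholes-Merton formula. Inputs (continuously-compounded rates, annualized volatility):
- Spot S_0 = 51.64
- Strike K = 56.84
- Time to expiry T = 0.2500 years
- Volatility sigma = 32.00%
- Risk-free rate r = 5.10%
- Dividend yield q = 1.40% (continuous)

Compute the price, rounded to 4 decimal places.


d1 = (ln(S/K) + (r - q + 0.5*sigma^2) * T) / (sigma * sqrt(T)) = -0.46183586
d2 = d1 - sigma * sqrt(T) = -0.62183586
exp(-rT) = 0.98733094; exp(-qT) = 0.99650612
C = S_0 * exp(-qT) * N(d1) - K * exp(-rT) * N(d2)
N(d1) = 0.32209952; N(d2) = 0.26702490
C = 51.6400 * 0.99650612 * 0.32209952 - 56.8400 * 0.98733094 * 0.26702490 = 1.5897

Answer: Price = 1.5897


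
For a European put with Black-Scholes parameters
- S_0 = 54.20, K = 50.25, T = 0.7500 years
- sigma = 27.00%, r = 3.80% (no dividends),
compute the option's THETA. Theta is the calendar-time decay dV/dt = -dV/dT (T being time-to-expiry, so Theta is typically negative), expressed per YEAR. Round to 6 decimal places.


Answer: Theta = -2.188621

Derivation:
d1 = 0.5624155499; d2 = 0.3285886909
phi(d1) = 0.3405837715; exp(-qT) = 1.0000000000; exp(-rT) = 0.9719022941
Theta = -S*exp(-qT)*phi(d1)*sigma/(2*sqrt(T)) + r*K*exp(-rT)*N(-d2) - q*S*exp(-qT)*N(-d1)
N(-d1) = 0.2869164635; N(-d2) = 0.3712332986; sqrt(T) = 0.8660254038
Term 1 = -54.2000 * 1.0000000000 * 0.3405837715 * 0.2700 / (2 * 0.8660254038) = -2.8775731579
Term 2 = 0.0380 * 50.2500 * 0.9719022941 * 0.3712332986 = 0.6889523634
Term 3 = 0 (no dividend yield, q = 0)
Theta = -2.8775731579 + (0.6889523634) + (0.0000000000) = -2.188621


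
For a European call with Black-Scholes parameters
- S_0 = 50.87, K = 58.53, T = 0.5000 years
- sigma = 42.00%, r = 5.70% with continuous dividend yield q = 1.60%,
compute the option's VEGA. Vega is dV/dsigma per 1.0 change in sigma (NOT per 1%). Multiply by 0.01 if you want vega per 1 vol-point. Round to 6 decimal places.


Answer: Vega = 13.781189

Derivation:
d1 = -0.2547809592; d2 = -0.5517658073
phi(d1) = 0.3862018179; exp(-qT) = 0.9920319148; exp(-rT) = 0.9719022941
Vega = S * exp(-qT) * phi(d1) * sqrt(T) = 50.8700 * 0.9920319148 * 0.3862018179 * 0.7071067812 = 13.781189
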